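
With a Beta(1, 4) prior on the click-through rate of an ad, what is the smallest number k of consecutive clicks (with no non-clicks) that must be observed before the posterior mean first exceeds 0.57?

After k clicks and 0 non-clicks the posterior is Beta(1+k, 4), with mean (1+k)/(1+4+k).
Set (1+k)/(5+k) > 0.57 and solve: k > (0.57·5 − 1)/(1 − 0.57) = 4.302.
The smallest integer exceeding 4.302 is 5.

k = 5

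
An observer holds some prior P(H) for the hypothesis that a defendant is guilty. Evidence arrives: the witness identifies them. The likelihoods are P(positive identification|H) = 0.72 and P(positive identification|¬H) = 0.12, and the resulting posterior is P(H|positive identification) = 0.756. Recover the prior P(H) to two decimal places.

P(H) = 0.34

In odds form, posterior odds = prior odds × likelihood ratio, so prior odds = posterior odds ÷ LR.
Posterior odds = 0.756/(1−0.756) = 3.0984. LR = 0.72/0.12 = 6.0000.
Prior odds = 3.0984/6.0000 = 0.5164, so P(H) = 0.5164/(1+0.5164) ≈ 0.34.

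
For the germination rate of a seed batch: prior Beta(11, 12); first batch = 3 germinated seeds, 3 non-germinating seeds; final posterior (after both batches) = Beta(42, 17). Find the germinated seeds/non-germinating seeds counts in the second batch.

Because Beta–binomial updating is additive in the counts, the combined data contributed (α_post−α_prior, β_post−β_prior) successes and failures.
Total across both batches: 42−11=31 germinated seeds, 17−12=5 non-germinating seeds.
Subtract the first batch: 31−3=28 germinated seeds and 5−3=2 non-germinating seeds.

28 germinated seeds and 2 non-germinating seeds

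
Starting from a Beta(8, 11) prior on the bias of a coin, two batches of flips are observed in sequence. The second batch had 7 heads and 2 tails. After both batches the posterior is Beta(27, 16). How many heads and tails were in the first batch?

Sequential conjugate updates are equivalent to a single update on the pooled data, so total successes = posterior α − prior α and total failures = posterior β − prior β.
Total across both batches: 27−8=19 heads, 16−11=5 tails.
Subtract the second batch: 19−7=12 heads and 5−2=3 tails.

12 heads and 3 tails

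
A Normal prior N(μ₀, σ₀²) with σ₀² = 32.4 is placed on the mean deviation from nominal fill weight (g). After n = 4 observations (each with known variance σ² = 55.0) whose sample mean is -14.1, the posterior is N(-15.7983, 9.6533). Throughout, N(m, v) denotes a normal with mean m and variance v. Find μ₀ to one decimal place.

μ₀ = -19.8

With known observation variance, the Normal–Normal posterior has precision τ_n = τ₀ + n/σ² and mean μ_n = (τ₀μ₀ + (n/σ²)x̄)/τ_n.
Here τ₀ = 1/32.4 = 0.030864 and τ_data = 4/55.0 = 0.072727, so τ_n = 0.103591.
Rearranging for μ₀: μ₀ = (μ_n·τ_n − τ_data·x̄)/τ₀ = (-15.7983·0.103591 − 0.072727·-14.1) / 0.030864 = -0.611111/0.030864 ≈ -19.8.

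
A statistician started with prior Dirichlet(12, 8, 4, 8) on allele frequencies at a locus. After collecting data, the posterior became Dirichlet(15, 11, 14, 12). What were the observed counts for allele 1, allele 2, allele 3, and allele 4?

counts (3, 3, 10, 4)

For a Dirichlet(α) prior with multinomial counts c, the posterior is Dirichlet(α + c) componentwise.
Counts are posterior − prior componentwise: 15−12=3, 11−8=3, 14−4=10, 12−8=4.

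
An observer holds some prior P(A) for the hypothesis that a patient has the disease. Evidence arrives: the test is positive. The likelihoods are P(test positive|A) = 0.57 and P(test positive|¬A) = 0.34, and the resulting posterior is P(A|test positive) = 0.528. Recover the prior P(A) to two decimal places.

P(A) = 0.40

Bayes' rule in odds form gives O(A|E) = O(A)·[P(E|A)/P(E|¬A)], hence O(A) = O(A|E)/LR.
Posterior odds = 0.528/(1−0.528) = 1.1186. LR = 0.57/0.34 = 1.6765.
Prior odds = 1.1186/1.6765 = 0.6672, so P(A) = 0.6672/(1+0.6672) ≈ 0.40.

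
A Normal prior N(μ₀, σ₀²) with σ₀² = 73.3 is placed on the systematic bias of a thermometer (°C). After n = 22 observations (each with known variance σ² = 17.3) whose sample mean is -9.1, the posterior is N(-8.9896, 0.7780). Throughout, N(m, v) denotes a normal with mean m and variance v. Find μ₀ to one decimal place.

μ₀ = 1.3

The posterior mean is a precision-weighted average: μ_n = (τ₀μ₀ + τ_data·x̄)/(τ₀+τ_data), with τ₀=1/σ₀² and τ_data=n/σ².
Here τ₀ = 1/73.3 = 0.013643 and τ_data = 22/17.3 = 1.271676, so τ_n = 1.285319.
Rearranging for μ₀: μ₀ = (μ_n·τ_n − τ_data·x̄)/τ₀ = (-8.9896·1.285319 − 1.271676·-9.1) / 0.013643 = 0.017748/0.013643 ≈ 1.3.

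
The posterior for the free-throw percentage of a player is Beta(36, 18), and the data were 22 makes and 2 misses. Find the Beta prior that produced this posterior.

A Beta(α, β) prior with s successes and f failures in binomial data gives a Beta(α+s, β+f) posterior.
Subtract the data counts: 36−22=14, 18−2=16.

Beta(14, 16)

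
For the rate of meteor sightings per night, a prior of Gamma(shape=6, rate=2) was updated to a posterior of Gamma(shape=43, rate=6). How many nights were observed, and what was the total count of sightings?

n = 4 nights with total 37 sightings

Gamma–Poisson conjugacy: posterior shape = α + Σxᵢ, posterior rate = β + n.
Matching: Σxᵢ = 43 − 6 = 37 and n = 6 − 2 = 4.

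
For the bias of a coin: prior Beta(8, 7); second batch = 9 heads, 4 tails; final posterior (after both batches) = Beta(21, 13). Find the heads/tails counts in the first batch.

4 heads and 2 tails

Sequential conjugate updates are equivalent to a single update on the pooled data, so total successes = posterior α − prior α and total failures = posterior β − prior β.
Total across both batches: 21−8=13 heads, 13−7=6 tails.
Subtract the second batch: 13−9=4 heads and 6−4=2 tails.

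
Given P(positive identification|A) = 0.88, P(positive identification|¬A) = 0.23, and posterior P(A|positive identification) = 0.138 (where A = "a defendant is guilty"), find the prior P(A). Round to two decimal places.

P(A) = 0.04

Bayes' rule in odds form gives O(A|E) = O(A)·[P(E|A)/P(E|¬A)], hence O(A) = O(A|E)/LR.
Posterior odds = 0.138/(1−0.138) = 0.1601. LR = 0.88/0.23 = 3.8261.
Prior odds = 0.1601/3.8261 = 0.0418, so P(A) = 0.0418/(1+0.0418) ≈ 0.04.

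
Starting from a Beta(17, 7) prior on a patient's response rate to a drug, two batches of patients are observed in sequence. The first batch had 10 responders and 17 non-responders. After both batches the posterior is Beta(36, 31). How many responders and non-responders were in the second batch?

9 responders and 7 non-responders

Because Beta–binomial updating is additive in the counts, the combined data contributed (α_post−α_prior, β_post−β_prior) successes and failures.
Total across both batches: 36−17=19 responders, 31−7=24 non-responders.
Subtract the first batch: 19−10=9 responders and 24−17=7 non-responders.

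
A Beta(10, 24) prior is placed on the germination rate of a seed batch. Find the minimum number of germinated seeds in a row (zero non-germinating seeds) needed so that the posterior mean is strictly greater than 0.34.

k = 3

After k germinated seeds and 0 non-germinating seeds the posterior is Beta(10+k, 24), with mean (10+k)/(10+24+k).
Set (10+k)/(34+k) > 0.34 and solve: k > (0.34·34 − 10)/(1 − 0.34) = 2.364.
The smallest integer exceeding 2.364 is 3, and checking k=3: (13)/(37) = 0.3514 > 0.34.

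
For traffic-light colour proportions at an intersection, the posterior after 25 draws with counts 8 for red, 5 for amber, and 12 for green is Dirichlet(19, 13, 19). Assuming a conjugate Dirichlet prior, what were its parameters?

Dirichlet(11, 8, 7)

For a Dirichlet(α) prior with multinomial counts c, the posterior is Dirichlet(α + c) componentwise.
Subtract each count from the matching posterior parameter: 19−8=11, 13−5=8, 19−12=7.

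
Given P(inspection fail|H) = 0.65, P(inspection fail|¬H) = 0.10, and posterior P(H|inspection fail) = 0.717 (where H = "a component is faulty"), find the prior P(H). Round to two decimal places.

P(H) = 0.28

In odds form, posterior odds = prior odds × likelihood ratio, so prior odds = posterior odds ÷ LR.
Posterior odds = 0.717/(1−0.717) = 2.5336. LR = 0.65/0.10 = 6.5000.
Prior odds = 2.5336/6.5000 = 0.3898, so P(H) = 0.3898/(1+0.3898) ≈ 0.28.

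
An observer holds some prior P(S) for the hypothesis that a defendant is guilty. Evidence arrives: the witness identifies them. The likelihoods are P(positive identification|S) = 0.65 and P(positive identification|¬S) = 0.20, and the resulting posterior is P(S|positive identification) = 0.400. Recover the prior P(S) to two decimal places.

Bayes' rule in odds form gives O(S|E) = O(S)·[P(E|S)/P(E|¬S)], hence O(S) = O(S|E)/LR.
Posterior odds = 0.400/(1−0.400) = 0.6667. LR = 0.65/0.20 = 3.2500.
Prior odds = 0.6667/3.2500 = 0.2051, so P(S) = 0.2051/(1+0.2051) ≈ 0.17.

P(S) = 0.17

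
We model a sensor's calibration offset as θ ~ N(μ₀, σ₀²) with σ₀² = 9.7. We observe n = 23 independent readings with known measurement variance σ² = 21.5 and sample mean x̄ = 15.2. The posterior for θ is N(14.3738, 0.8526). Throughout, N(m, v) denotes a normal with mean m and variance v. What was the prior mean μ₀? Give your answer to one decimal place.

The posterior mean is a precision-weighted average: μ_n = (τ₀μ₀ + τ_data·x̄)/(τ₀+τ_data), with τ₀=1/σ₀² and τ_data=n/σ².
Here τ₀ = 1/9.7 = 0.103093 and τ_data = 23/21.5 = 1.069767, so τ_n = 1.172860.
Rearranging for μ₀: μ₀ = (μ_n·τ_n − τ_data·x̄)/τ₀ = (14.3738·1.172860 − 1.069767·15.2) / 0.103093 = 0.597997/0.103093 ≈ 5.8.

μ₀ = 5.8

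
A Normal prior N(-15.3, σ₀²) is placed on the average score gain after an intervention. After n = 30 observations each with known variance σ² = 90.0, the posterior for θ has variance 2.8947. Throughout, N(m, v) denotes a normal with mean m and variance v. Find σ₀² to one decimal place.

σ₀² = 82.5

Posterior precision equals prior precision plus data precision: 1/σ_n² = 1/σ₀² + n/σ².
So 1/σ₀² = 1/2.8947 − 30/90.0 = 0.345459 − 0.333333 = 0.012126.
Hence σ₀² = 1/0.012126 ≈ 82.5.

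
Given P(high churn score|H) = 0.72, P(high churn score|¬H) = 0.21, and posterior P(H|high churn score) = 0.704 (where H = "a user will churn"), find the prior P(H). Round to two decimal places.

Bayes' rule in odds form gives O(H|E) = O(H)·[P(E|H)/P(E|¬H)], hence O(H) = O(H|E)/LR.
Posterior odds = 0.704/(1−0.704) = 2.3784. LR = 0.72/0.21 = 3.4286.
Prior odds = 2.3784/3.4286 = 0.6937, so P(H) = 0.6937/(1+0.6937) ≈ 0.41.

P(H) = 0.41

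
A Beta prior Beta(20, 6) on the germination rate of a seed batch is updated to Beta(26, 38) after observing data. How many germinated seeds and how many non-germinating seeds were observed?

6 germinated seeds and 32 non-germinating seeds

Beta is conjugate to the binomial likelihood: posterior = Beta(a+s, b+f).
So s = 26 − 20 = 6 and f = 38 − 6 = 32.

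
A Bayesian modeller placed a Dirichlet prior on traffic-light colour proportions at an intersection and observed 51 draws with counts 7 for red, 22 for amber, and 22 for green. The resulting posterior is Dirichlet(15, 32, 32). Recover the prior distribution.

Dirichlet(8, 10, 10)

For a Dirichlet(α) prior with multinomial counts c, the posterior is Dirichlet(α + c) componentwise.
Subtract each count from the matching posterior parameter: 15−7=8, 32−22=10, 32−22=10.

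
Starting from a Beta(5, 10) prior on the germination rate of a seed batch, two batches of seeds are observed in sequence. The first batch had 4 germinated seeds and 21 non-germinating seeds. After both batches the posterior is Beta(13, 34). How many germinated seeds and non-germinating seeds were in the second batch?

Because Beta–binomial updating is additive in the counts, the combined data contributed (α_post−α_prior, β_post−β_prior) successes and failures.
Total across both batches: 13−5=8 germinated seeds, 34−10=24 non-germinating seeds.
Subtract the first batch: 8−4=4 germinated seeds and 24−21=3 non-germinating seeds.

4 germinated seeds and 3 non-germinating seeds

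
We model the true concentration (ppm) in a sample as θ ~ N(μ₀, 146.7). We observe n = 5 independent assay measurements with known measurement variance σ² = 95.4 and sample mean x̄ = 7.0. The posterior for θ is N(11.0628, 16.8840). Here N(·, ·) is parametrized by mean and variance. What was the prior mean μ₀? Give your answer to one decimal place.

With known observation variance, the Normal–Normal posterior has precision τ_n = τ₀ + n/σ² and mean μ_n = (τ₀μ₀ + (n/σ²)x̄)/τ_n.
Here τ₀ = 1/146.7 = 0.006817 and τ_data = 5/95.4 = 0.052411, so τ_n = 0.059228.
Rearranging for μ₀: μ₀ = (μ_n·τ_n − τ_data·x̄)/τ₀ = (11.0628·0.059228 − 0.052411·7.0) / 0.006817 = 0.288351/0.006817 ≈ 42.3.

μ₀ = 42.3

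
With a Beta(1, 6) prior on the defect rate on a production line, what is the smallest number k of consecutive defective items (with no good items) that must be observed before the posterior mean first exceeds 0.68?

k = 12

After k defective items and 0 good items the posterior is Beta(1+k, 6), with mean (1+k)/(1+6+k).
Set (1+k)/(7+k) > 0.68 and solve: k > (0.68·7 − 1)/(1 − 0.68) = 11.750.
The smallest integer exceeding 11.750 is 12, and checking k=12: (13)/(19) = 0.6842 > 0.68.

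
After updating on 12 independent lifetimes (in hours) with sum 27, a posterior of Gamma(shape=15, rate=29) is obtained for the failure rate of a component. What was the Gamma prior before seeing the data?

Gamma(shape=3, rate=2)

Gamma–exponential conjugacy: posterior shape = α + n, posterior rate = β + Σtᵢ.
So α = 15 − 12 = 3 and β = 29 − 27 = 2.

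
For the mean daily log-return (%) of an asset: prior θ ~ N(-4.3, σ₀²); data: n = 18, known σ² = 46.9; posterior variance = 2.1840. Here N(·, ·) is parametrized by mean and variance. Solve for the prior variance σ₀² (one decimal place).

σ₀² = 13.5

For the Normal–Normal model with known σ², precisions add: τ_n = τ₀ + n/σ².
So 1/σ₀² = 1/2.1840 − 18/46.9 = 0.457875 − 0.383795 = 0.074080.
Hence σ₀² = 1/0.074080 ≈ 13.5.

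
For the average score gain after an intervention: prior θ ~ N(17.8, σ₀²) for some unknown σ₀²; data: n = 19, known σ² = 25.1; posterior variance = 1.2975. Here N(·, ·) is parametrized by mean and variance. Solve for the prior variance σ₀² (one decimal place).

σ₀² = 72.8

For the Normal–Normal model with known σ², precisions add: τ_n = τ₀ + n/σ².
So 1/σ₀² = 1/1.2975 − 19/25.1 = 0.770713 − 0.756972 = 0.013741.
Hence σ₀² = 1/0.013741 ≈ 72.8.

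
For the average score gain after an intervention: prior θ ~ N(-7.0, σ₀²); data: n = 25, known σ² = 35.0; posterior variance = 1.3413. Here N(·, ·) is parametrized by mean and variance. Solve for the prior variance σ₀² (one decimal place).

For the Normal–Normal model with known σ², precisions add: τ_n = τ₀ + n/σ².
So 1/σ₀² = 1/1.3413 − 25/35.0 = 0.745545 − 0.714286 = 0.031259.
Hence σ₀² = 1/0.031259 ≈ 32.0.

σ₀² = 32.0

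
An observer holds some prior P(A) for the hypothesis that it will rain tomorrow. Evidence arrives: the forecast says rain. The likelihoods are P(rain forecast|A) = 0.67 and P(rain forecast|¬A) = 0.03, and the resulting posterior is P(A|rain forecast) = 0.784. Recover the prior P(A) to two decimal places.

P(A) = 0.14

Bayes' rule in odds form gives O(A|E) = O(A)·[P(E|A)/P(E|¬A)], hence O(A) = O(A|E)/LR.
Posterior odds = 0.784/(1−0.784) = 3.6296. LR = 0.67/0.03 = 22.3333.
Prior odds = 3.6296/22.3333 = 0.1625, so P(A) = 0.1625/(1+0.1625) ≈ 0.14.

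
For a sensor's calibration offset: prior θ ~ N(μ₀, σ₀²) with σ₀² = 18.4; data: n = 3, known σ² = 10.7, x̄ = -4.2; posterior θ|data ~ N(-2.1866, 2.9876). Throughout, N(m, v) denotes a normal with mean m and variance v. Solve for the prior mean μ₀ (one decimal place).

μ₀ = 8.2

The posterior mean is a precision-weighted average: μ_n = (τ₀μ₀ + τ_data·x̄)/(τ₀+τ_data), with τ₀=1/σ₀² and τ_data=n/σ².
Here τ₀ = 1/18.4 = 0.054348 and τ_data = 3/10.7 = 0.280374, so τ_n = 0.334722.
Rearranging for μ₀: μ₀ = (μ_n·τ_n − τ_data·x̄)/τ₀ = (-2.1866·0.334722 − 0.280374·-4.2) / 0.054348 = 0.445668/0.054348 ≈ 8.2.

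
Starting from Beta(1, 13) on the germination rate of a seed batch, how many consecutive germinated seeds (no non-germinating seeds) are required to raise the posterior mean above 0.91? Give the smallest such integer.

After k germinated seeds and 0 non-germinating seeds the posterior is Beta(1+k, 13), with mean (1+k)/(1+13+k).
Set (1+k)/(14+k) > 0.91 and solve: k > (0.91·14 − 1)/(1 − 0.91) = 130.444.
The smallest integer exceeding 130.444 is 131.

k = 131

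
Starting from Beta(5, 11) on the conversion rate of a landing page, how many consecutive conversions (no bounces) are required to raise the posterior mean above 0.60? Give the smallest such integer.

After k conversions and 0 bounces the posterior is Beta(5+k, 11), with mean (5+k)/(5+11+k).
Set (5+k)/(16+k) > 0.60 and solve: k > (0.60·16 − 5)/(1 − 0.60) = 11.500.
The smallest integer exceeding 11.500 is 12.

k = 12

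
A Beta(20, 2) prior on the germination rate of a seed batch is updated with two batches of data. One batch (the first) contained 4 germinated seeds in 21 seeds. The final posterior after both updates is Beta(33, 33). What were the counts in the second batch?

9 germinated seeds and 14 non-germinating seeds

Because Beta–binomial updating is additive in the counts, the combined data contributed (α_post−α_prior, β_post−β_prior) successes and failures.
Total across both batches: 33−20=13 germinated seeds, 33−2=31 non-germinating seeds.
Subtract the first batch: 13−4=9 germinated seeds and 31−17=14 non-germinating seeds.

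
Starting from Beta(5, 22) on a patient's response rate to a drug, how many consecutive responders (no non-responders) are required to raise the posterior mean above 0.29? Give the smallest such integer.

k = 4

After k responders and 0 non-responders the posterior is Beta(5+k, 22), with mean (5+k)/(5+22+k).
Set (5+k)/(27+k) > 0.29 and solve: k > (0.29·27 − 5)/(1 − 0.29) = 3.986.
The smallest integer exceeding 3.986 is 4.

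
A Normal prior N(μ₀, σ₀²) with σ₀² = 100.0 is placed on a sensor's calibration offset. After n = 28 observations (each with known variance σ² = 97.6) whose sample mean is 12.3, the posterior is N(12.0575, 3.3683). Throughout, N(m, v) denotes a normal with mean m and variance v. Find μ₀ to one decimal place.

The posterior mean is a precision-weighted average: μ_n = (τ₀μ₀ + τ_data·x̄)/(τ₀+τ_data), with τ₀=1/σ₀² and τ_data=n/σ².
Here τ₀ = 1/100.0 = 0.010000 and τ_data = 28/97.6 = 0.286885, so τ_n = 0.296885.
Rearranging for μ₀: μ₀ = (μ_n·τ_n − τ_data·x̄)/τ₀ = (12.0575·0.296885 − 0.286885·12.3) / 0.010000 = 0.051005/0.010000 ≈ 5.1.

μ₀ = 5.1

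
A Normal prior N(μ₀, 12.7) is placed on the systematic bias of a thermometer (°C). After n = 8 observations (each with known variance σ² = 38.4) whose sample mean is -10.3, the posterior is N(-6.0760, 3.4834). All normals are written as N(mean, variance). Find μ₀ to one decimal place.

The posterior mean is a precision-weighted average: μ_n = (τ₀μ₀ + τ_data·x̄)/(τ₀+τ_data), with τ₀=1/σ₀² and τ_data=n/σ².
Here τ₀ = 1/12.7 = 0.078740 and τ_data = 8/38.4 = 0.208333, so τ_n = 0.287073.
Rearranging for μ₀: μ₀ = (μ_n·τ_n − τ_data·x̄)/τ₀ = (-6.0760·0.287073 − 0.208333·-10.3) / 0.078740 = 0.401574/0.078740 ≈ 5.1.

μ₀ = 5.1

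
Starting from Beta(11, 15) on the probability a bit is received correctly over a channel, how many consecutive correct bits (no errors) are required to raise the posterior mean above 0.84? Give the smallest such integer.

After k correct bits and 0 errors the posterior is Beta(11+k, 15), with mean (11+k)/(11+15+k).
Set (11+k)/(26+k) > 0.84 and solve: k > (0.84·26 − 11)/(1 − 0.84) = 67.750.
The smallest integer exceeding 67.750 is 68.

k = 68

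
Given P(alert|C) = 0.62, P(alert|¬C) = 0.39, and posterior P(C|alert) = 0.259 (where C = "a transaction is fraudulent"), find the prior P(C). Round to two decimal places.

In odds form, posterior odds = prior odds × likelihood ratio, so prior odds = posterior odds ÷ LR.
Posterior odds = 0.259/(1−0.259) = 0.3495. LR = 0.62/0.39 = 1.5897.
Prior odds = 0.3495/1.5897 = 0.2199, so P(C) = 0.2199/(1+0.2199) ≈ 0.18.

P(C) = 0.18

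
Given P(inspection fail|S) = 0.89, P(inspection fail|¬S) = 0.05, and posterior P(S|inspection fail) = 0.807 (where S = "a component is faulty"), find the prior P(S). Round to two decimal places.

Bayes' rule in odds form gives O(S|E) = O(S)·[P(E|S)/P(E|¬S)], hence O(S) = O(S|E)/LR.
Posterior odds = 0.807/(1−0.807) = 4.1813. LR = 0.89/0.05 = 17.8000.
Prior odds = 4.1813/17.8000 = 0.2349, so P(S) = 0.2349/(1+0.2349) ≈ 0.19.

P(S) = 0.19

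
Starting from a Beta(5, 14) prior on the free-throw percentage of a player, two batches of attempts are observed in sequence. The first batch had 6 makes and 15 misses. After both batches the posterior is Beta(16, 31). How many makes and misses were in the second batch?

Sequential conjugate updates are equivalent to a single update on the pooled data, so total successes = posterior α − prior α and total failures = posterior β − prior β.
Total across both batches: 16−5=11 makes, 31−14=17 misses.
Subtract the first batch: 11−6=5 makes and 17−15=2 misses.

5 makes and 2 misses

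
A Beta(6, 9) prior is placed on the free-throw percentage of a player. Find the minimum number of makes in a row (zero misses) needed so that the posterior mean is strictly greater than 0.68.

k = 14

After k makes and 0 misses the posterior is Beta(6+k, 9), with mean (6+k)/(6+9+k).
Set (6+k)/(15+k) > 0.68 and solve: k > (0.68·15 − 6)/(1 − 0.68) = 13.125.
The smallest integer exceeding 13.125 is 14, and checking k=14: (20)/(29) = 0.6897 > 0.68.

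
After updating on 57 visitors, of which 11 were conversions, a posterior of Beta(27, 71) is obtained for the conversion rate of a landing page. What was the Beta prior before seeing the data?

Beta(16, 25)

A Beta(α, β) prior with s successes and f failures in binomial data gives a Beta(α+s, β+f) posterior.
Subtract the data counts: 27−11=16, 71−46=25.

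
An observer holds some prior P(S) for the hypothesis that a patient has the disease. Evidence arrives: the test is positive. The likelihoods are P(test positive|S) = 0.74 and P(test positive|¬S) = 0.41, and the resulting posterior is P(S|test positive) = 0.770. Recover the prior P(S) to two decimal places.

In odds form, posterior odds = prior odds × likelihood ratio, so prior odds = posterior odds ÷ LR.
Posterior odds = 0.770/(1−0.770) = 3.3478. LR = 0.74/0.41 = 1.8049.
Prior odds = 3.3478/1.8049 = 1.8548, so P(S) = 1.8548/(1+1.8548) ≈ 0.65.

P(S) = 0.65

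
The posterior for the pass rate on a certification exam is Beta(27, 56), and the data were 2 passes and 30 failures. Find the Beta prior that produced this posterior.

Beta(25, 26)

Under Beta–binomial conjugacy the posterior parameters are (a+s, b+f).
So a = 27 − 2 = 25 and b = 56 − 30 = 26.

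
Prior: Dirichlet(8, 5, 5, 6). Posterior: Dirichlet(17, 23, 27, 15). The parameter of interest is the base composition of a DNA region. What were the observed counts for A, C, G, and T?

counts (9, 18, 22, 9)

For a Dirichlet(α) prior with multinomial counts c, the posterior is Dirichlet(α + c) componentwise.
Counts are posterior − prior componentwise: 17−8=9, 23−5=18, 27−5=22, 15−6=9.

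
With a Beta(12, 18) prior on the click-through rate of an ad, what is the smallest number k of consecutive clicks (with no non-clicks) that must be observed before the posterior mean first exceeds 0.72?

After k clicks and 0 non-clicks the posterior is Beta(12+k, 18), with mean (12+k)/(12+18+k).
Set (12+k)/(30+k) > 0.72 and solve: k > (0.72·30 − 12)/(1 − 0.72) = 34.286.
The smallest integer exceeding 34.286 is 35, and checking k=35: (47)/(65) = 0.7231 > 0.72.

k = 35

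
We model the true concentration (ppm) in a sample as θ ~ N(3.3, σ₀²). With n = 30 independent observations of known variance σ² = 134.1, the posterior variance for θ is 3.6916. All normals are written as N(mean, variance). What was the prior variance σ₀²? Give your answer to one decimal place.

σ₀² = 21.2

Posterior precision equals prior precision plus data precision: 1/σ_n² = 1/σ₀² + n/σ².
So 1/σ₀² = 1/3.6916 − 30/134.1 = 0.270885 − 0.223714 = 0.047171.
Hence σ₀² = 1/0.047171 ≈ 21.2.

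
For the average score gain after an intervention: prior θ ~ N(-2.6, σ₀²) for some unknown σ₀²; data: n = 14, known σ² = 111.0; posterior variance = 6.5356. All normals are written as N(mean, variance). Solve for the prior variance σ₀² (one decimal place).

σ₀² = 37.2

For the Normal–Normal model with known σ², precisions add: τ_n = τ₀ + n/σ².
So 1/σ₀² = 1/6.5356 − 14/111.0 = 0.153008 − 0.126126 = 0.026882.
Hence σ₀² = 1/0.026882 ≈ 37.2.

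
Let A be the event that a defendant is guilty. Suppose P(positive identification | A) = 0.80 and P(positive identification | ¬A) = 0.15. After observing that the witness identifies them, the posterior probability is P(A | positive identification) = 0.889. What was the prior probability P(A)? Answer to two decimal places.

P(A) = 0.60

Bayes' rule in odds form gives O(A|E) = O(A)·[P(E|A)/P(E|¬A)], hence O(A) = O(A|E)/LR.
Posterior odds = 0.889/(1−0.889) = 8.0090. LR = 0.80/0.15 = 5.3333.
Prior odds = 8.0090/5.3333 = 1.5017, so P(A) = 1.5017/(1+1.5017) ≈ 0.60.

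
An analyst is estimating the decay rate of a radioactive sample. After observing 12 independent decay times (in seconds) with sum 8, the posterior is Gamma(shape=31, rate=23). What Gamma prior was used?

For an exponential likelihood with a Gamma(α, β) prior on the rate, n observations with total T give posterior Gamma(α+n, β+T).
So α = 31 − 12 = 19 and β = 23 − 8 = 15.

Gamma(shape=19, rate=15)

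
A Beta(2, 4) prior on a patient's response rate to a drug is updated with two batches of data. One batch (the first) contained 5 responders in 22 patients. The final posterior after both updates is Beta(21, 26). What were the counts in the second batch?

14 responders and 5 non-responders

Because Beta–binomial updating is additive in the counts, the combined data contributed (α_post−α_prior, β_post−β_prior) successes and failures.
Total across both batches: 21−2=19 responders, 26−4=22 non-responders.
Subtract the first batch: 19−5=14 responders and 22−17=5 non-responders.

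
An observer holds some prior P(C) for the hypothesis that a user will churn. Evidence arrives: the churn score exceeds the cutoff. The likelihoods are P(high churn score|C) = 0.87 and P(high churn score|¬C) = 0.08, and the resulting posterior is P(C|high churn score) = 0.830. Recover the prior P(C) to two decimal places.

Bayes' rule in odds form gives O(C|E) = O(C)·[P(E|C)/P(E|¬C)], hence O(C) = O(C|E)/LR.
Posterior odds = 0.830/(1−0.830) = 4.8824. LR = 0.87/0.08 = 10.8750.
Prior odds = 4.8824/10.8750 = 0.4490, so P(C) = 0.4490/(1+0.4490) ≈ 0.31.

P(C) = 0.31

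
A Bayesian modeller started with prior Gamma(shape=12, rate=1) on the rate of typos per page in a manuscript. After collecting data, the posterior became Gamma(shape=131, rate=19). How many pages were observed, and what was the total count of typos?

A Gamma(α, β) prior (rate parametrization) on a Poisson rate with n observations summing to S gives posterior Gamma(α+S, β+n).
Matching: Σxᵢ = 131 − 12 = 119 and n = 19 − 1 = 18.

n = 18 pages with total 119 typos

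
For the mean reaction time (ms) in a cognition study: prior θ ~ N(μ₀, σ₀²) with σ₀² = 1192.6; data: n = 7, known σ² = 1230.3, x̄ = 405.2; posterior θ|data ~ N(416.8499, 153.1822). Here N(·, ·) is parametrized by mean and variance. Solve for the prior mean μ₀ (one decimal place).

The posterior mean is a precision-weighted average: μ_n = (τ₀μ₀ + τ_data·x̄)/(τ₀+τ_data), with τ₀=1/σ₀² and τ_data=n/σ².
Here τ₀ = 1/1192.6 = 0.000839 and τ_data = 7/1230.3 = 0.005690, so τ_n = 0.006529.
Rearranging for μ₀: μ₀ = (μ_n·τ_n − τ_data·x̄)/τ₀ = (416.8499·0.006529 − 0.005690·405.2) / 0.000839 = 0.416025/0.000839 ≈ 495.9.

μ₀ = 495.9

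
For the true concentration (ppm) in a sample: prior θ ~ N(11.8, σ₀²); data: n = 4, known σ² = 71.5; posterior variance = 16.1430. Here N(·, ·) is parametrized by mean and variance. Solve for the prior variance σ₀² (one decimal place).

σ₀² = 166.6

Posterior precision equals prior precision plus data precision: 1/σ_n² = 1/σ₀² + n/σ².
So 1/σ₀² = 1/16.1430 − 4/71.5 = 0.061946 − 0.055944 = 0.006002.
Hence σ₀² = 1/0.006002 ≈ 166.6.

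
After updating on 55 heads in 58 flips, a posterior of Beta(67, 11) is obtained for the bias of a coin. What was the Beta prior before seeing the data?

Beta(12, 8)

Under Beta–binomial conjugacy the posterior parameters are (a+s, b+f).
So a = 67 − 55 = 12 and b = 11 − 3 = 8.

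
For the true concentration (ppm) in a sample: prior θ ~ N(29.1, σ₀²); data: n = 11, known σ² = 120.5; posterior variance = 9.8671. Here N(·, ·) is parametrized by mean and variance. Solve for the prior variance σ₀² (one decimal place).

σ₀² = 99.4

Posterior precision equals prior precision plus data precision: 1/σ_n² = 1/σ₀² + n/σ².
So 1/σ₀² = 1/9.8671 − 11/120.5 = 0.101347 − 0.091286 = 0.010061.
Hence σ₀² = 1/0.010061 ≈ 99.4.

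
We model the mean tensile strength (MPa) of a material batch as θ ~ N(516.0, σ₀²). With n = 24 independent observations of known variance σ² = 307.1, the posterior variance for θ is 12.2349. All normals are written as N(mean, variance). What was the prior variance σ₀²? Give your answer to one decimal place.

σ₀² = 279.1

Posterior precision equals prior precision plus data precision: 1/σ_n² = 1/σ₀² + n/σ².
So 1/σ₀² = 1/12.2349 − 24/307.1 = 0.081733 − 0.078150 = 0.003583.
Hence σ₀² = 1/0.003583 ≈ 279.1.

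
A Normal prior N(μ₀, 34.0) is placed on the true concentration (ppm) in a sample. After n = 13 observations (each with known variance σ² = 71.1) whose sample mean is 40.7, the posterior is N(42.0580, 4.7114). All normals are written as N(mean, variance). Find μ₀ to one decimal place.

The posterior mean is a precision-weighted average: μ_n = (τ₀μ₀ + τ_data·x̄)/(τ₀+τ_data), with τ₀=1/σ₀² and τ_data=n/σ².
Here τ₀ = 1/34.0 = 0.029412 and τ_data = 13/71.1 = 0.182841, so τ_n = 0.212253.
Rearranging for μ₀: μ₀ = (μ_n·τ_n − τ_data·x̄)/τ₀ = (42.0580·0.212253 − 0.182841·40.7) / 0.029412 = 1.485308/0.029412 ≈ 50.5.

μ₀ = 50.5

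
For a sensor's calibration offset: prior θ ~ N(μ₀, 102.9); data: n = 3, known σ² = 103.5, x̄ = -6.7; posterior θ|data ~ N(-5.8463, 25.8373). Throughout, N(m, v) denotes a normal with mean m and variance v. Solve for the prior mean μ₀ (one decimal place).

μ₀ = -3.3

With known observation variance, the Normal–Normal posterior has precision τ_n = τ₀ + n/σ² and mean μ_n = (τ₀μ₀ + (n/σ²)x̄)/τ_n.
Here τ₀ = 1/102.9 = 0.009718 and τ_data = 3/103.5 = 0.028986, so τ_n = 0.038704.
Rearranging for μ₀: μ₀ = (μ_n·τ_n − τ_data·x̄)/τ₀ = (-5.8463·0.038704 − 0.028986·-6.7) / 0.009718 = -0.032069/0.009718 ≈ -3.3.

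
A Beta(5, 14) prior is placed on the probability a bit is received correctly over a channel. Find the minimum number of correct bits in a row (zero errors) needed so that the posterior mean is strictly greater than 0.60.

k = 17

After k correct bits and 0 errors the posterior is Beta(5+k, 14), with mean (5+k)/(5+14+k).
Set (5+k)/(19+k) > 0.60 and solve: k > (0.60·19 − 5)/(1 − 0.60) = 16.000.
The smallest integer exceeding 16.000 is 17.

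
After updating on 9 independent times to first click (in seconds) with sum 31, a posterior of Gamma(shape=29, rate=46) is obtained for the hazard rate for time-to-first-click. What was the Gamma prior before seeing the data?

For an exponential likelihood with a Gamma(α, β) prior on the rate, n observations with total T give posterior Gamma(α+n, β+T).
So α = 29 − 9 = 20 and β = 46 − 31 = 15.

Gamma(shape=20, rate=15)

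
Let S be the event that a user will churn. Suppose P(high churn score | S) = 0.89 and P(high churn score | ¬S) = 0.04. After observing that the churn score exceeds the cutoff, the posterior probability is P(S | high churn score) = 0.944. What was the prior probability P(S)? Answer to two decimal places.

P(S) = 0.43

Bayes' rule in odds form gives O(S|E) = O(S)·[P(E|S)/P(E|¬S)], hence O(S) = O(S|E)/LR.
Posterior odds = 0.944/(1−0.944) = 16.8571. LR = 0.89/0.04 = 22.2500.
Prior odds = 16.8571/22.2500 = 0.7576, so P(S) = 0.7576/(1+0.7576) ≈ 0.43.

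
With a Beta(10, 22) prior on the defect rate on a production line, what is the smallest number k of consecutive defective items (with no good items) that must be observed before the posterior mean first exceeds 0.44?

k = 8

After k defective items and 0 good items the posterior is Beta(10+k, 22), with mean (10+k)/(10+22+k).
Set (10+k)/(32+k) > 0.44 and solve: k > (0.44·32 − 10)/(1 − 0.44) = 7.286.
The smallest integer exceeding 7.286 is 8.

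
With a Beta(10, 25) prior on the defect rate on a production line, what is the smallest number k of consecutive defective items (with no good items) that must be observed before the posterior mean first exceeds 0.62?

k = 31

After k defective items and 0 good items the posterior is Beta(10+k, 25), with mean (10+k)/(10+25+k).
Set (10+k)/(35+k) > 0.62 and solve: k > (0.62·35 − 10)/(1 − 0.62) = 30.789.
The smallest integer exceeding 30.789 is 31.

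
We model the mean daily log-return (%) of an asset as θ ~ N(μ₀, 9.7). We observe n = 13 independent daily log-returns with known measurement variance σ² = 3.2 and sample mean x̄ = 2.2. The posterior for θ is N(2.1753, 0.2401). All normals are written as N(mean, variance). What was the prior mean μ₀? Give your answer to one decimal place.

With known observation variance, the Normal–Normal posterior has precision τ_n = τ₀ + n/σ² and mean μ_n = (τ₀μ₀ + (n/σ²)x̄)/τ_n.
Here τ₀ = 1/9.7 = 0.103093 and τ_data = 13/3.2 = 4.062500, so τ_n = 4.165593.
Rearranging for μ₀: μ₀ = (μ_n·τ_n − τ_data·x̄)/τ₀ = (2.1753·4.165593 − 4.062500·2.2) / 0.103093 = 0.123914/0.103093 ≈ 1.2.

μ₀ = 1.2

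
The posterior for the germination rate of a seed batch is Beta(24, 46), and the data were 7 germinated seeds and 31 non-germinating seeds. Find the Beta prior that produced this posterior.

Beta(17, 15)

Under Beta–binomial conjugacy the posterior parameters are (a+s, b+f).
So a = 24 − 7 = 17 and b = 46 − 31 = 15.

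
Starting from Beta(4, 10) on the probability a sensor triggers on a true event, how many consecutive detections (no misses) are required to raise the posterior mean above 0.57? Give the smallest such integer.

After k detections and 0 misses the posterior is Beta(4+k, 10), with mean (4+k)/(4+10+k).
Set (4+k)/(14+k) > 0.57 and solve: k > (0.57·14 − 4)/(1 − 0.57) = 9.256.
The smallest integer exceeding 9.256 is 10.

k = 10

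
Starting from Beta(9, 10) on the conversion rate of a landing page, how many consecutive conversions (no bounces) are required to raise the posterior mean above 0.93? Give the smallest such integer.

k = 124

After k conversions and 0 bounces the posterior is Beta(9+k, 10), with mean (9+k)/(9+10+k).
Set (9+k)/(19+k) > 0.93 and solve: k > (0.93·19 − 9)/(1 − 0.93) = 123.857.
The smallest integer exceeding 123.857 is 124, and checking k=124: (133)/(143) = 0.9301 > 0.93.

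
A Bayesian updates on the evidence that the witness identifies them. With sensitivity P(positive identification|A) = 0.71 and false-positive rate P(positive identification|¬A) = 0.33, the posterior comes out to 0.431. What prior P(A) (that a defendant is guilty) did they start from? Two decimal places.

In odds form, posterior odds = prior odds × likelihood ratio, so prior odds = posterior odds ÷ LR.
Posterior odds = 0.431/(1−0.431) = 0.7575. LR = 0.71/0.33 = 2.1515.
Prior odds = 0.7575/2.1515 = 0.3521, so P(A) = 0.3521/(1+0.3521) ≈ 0.26.

P(A) = 0.26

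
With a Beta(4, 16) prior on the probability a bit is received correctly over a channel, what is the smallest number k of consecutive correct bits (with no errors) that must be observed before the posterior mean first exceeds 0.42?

After k correct bits and 0 errors the posterior is Beta(4+k, 16), with mean (4+k)/(4+16+k).
Set (4+k)/(20+k) > 0.42 and solve: k > (0.42·20 − 4)/(1 − 0.42) = 7.586.
The smallest integer exceeding 7.586 is 8.

k = 8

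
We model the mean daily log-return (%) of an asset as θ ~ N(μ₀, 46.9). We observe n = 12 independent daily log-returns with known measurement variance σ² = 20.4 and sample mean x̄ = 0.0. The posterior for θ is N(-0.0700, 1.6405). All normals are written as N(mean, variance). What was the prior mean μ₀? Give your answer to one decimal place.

The posterior mean is a precision-weighted average: μ_n = (τ₀μ₀ + τ_data·x̄)/(τ₀+τ_data), with τ₀=1/σ₀² and τ_data=n/σ².
Here τ₀ = 1/46.9 = 0.021322 and τ_data = 12/20.4 = 0.588235, so τ_n = 0.609557.
Rearranging for μ₀: μ₀ = (μ_n·τ_n − τ_data·x̄)/τ₀ = (-0.0700·0.609557 − 0.588235·0.0) / 0.021322 = -0.042669/0.021322 ≈ -2.0.

μ₀ = -2.0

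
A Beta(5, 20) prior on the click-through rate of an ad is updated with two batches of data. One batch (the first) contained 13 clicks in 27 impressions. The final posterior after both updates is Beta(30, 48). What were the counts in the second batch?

Sequential conjugate updates are equivalent to a single update on the pooled data, so total successes = posterior α − prior α and total failures = posterior β − prior β.
Total across both batches: 30−5=25 clicks, 48−20=28 non-clicks.
Subtract the first batch: 25−13=12 clicks and 28−14=14 non-clicks.

12 clicks and 14 non-clicks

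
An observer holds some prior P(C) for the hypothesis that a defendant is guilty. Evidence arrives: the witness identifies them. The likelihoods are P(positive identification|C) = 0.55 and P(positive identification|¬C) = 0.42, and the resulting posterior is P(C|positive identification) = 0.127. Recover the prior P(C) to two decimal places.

Bayes' rule in odds form gives O(C|E) = O(C)·[P(E|C)/P(E|¬C)], hence O(C) = O(C|E)/LR.
Posterior odds = 0.127/(1−0.127) = 0.1455. LR = 0.55/0.42 = 1.3095.
Prior odds = 0.1455/1.3095 = 0.1111, so P(C) = 0.1111/(1+0.1111) ≈ 0.10.

P(C) = 0.10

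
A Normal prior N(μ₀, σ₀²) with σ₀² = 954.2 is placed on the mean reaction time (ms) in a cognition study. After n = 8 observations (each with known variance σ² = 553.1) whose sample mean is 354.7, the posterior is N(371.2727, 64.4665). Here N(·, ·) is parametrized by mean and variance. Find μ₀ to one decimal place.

With known observation variance, the Normal–Normal posterior has precision τ_n = τ₀ + n/σ² and mean μ_n = (τ₀μ₀ + (n/σ²)x̄)/τ_n.
Here τ₀ = 1/954.2 = 0.001048 and τ_data = 8/553.1 = 0.014464, so τ_n = 0.015512.
Rearranging for μ₀: μ₀ = (μ_n·τ_n − τ_data·x̄)/τ₀ = (371.2727·0.015512 − 0.014464·354.7) / 0.001048 = 0.628801/0.001048 ≈ 600.0.

μ₀ = 600.0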